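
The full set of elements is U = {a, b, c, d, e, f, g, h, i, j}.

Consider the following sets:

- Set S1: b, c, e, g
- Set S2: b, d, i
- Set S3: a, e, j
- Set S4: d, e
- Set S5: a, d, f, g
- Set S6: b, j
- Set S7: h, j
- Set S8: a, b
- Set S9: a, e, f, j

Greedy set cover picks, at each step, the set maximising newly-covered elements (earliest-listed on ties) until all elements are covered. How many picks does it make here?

4

Greedy: pick S1 (covers 4 new) → pick S5 (covers 3 new) → pick S7 (covers 2 new) → pick S2 (covers 1 new). Total picks: 4.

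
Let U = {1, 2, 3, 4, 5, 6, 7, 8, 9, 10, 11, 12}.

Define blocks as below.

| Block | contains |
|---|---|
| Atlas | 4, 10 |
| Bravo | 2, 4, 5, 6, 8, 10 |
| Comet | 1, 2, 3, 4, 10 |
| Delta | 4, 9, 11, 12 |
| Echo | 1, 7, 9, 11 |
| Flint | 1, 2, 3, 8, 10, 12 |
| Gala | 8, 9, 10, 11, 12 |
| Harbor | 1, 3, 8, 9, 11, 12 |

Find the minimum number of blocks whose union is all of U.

Bravo and Echo and Harbor together: Bravo ∪ Echo ∪ Harbor = {1, 2, 3, 4, 5, 6, 7, 8, 9, 10, 11, 12} — every point is covered.
Only Bravo contains 5, so Bravo is forced; the remaining 6 points need at least 2 more blocks (each remaining block adds at most 5) — so at least 3 blocks are needed, and 3 is optimal.

3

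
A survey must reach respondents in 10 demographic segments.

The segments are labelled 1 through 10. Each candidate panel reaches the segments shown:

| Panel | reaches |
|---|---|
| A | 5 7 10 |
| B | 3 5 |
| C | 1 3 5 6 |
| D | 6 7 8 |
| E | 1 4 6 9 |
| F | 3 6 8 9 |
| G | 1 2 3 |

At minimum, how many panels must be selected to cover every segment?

A and D and E and G together: A ∪ D ∪ E ∪ G = {1, 2, 3, 4, 5, 6, 7, 8, 9, 10} — every segment is covered.
Only G contains 2, so G is forced; the remaining 7 segments need at least 3 more panels (each remaining panel adds at most 3) — so at least 4 panels are needed, and 4 is optimal.

4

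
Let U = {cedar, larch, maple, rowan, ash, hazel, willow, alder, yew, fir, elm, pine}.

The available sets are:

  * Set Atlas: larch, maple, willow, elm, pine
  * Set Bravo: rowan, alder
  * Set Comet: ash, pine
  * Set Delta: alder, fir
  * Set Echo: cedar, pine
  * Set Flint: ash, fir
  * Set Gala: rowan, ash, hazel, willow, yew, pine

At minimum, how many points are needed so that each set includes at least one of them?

3

H = {ash, alder, pine} meets every set (each contains at least one member of H), and |H| = 3.
The sets Bravo, Echo, Flint are pairwise disjoint, so any hitting set needs a separate point for each — at least 3. Hence 3 is optimal.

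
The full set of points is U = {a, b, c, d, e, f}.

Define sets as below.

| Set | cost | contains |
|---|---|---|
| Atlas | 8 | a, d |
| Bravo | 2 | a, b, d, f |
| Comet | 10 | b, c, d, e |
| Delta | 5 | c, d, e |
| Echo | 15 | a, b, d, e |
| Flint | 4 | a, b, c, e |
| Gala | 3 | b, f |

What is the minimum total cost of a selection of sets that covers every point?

Bravo, Flint together cover every point (Bravo ∪ Flint = {a, b, c, d, e, f}); total cost 2 + 4 = 6.
No covering selection has total cost below 6.

6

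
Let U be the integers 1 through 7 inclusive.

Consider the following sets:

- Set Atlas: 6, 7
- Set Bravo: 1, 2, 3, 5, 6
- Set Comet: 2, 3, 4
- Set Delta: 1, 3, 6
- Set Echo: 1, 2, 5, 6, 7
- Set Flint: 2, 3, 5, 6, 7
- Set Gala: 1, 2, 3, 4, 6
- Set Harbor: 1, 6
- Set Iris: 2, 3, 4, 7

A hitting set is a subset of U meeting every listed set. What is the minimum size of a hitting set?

2

The 2 points {3, 6} hit every set.
The sets Atlas, Comet are pairwise disjoint, so any hitting set needs a separate point for each — at least 2. Hence 2 is optimal.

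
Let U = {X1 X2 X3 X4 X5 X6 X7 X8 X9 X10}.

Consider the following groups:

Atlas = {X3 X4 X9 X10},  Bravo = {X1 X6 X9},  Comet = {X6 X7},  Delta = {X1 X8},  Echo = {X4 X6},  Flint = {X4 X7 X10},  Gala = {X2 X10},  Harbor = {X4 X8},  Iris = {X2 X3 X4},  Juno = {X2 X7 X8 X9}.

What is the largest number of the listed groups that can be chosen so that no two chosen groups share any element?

Bravo, Gala, Harbor are pairwise disjoint (Bravo={X1,X6,X9}; Gala={X2,X10}; Harbor={X4,X8}).
Every remaining group overlaps one of these, and no 4 of the listed groups are pairwise disjoint, so 3 is the maximum.

3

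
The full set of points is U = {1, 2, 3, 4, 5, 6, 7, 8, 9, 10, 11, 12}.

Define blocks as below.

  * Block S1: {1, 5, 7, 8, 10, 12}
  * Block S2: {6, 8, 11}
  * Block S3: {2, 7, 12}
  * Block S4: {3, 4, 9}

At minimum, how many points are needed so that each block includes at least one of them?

3

H = {2, 3, 8} meets every block (each contains at least one member of H), and |H| = 3.
The blocks S2, S3, S4 are pairwise disjoint, so any hitting set needs a separate point for each — at least 3. Hence 3 is optimal.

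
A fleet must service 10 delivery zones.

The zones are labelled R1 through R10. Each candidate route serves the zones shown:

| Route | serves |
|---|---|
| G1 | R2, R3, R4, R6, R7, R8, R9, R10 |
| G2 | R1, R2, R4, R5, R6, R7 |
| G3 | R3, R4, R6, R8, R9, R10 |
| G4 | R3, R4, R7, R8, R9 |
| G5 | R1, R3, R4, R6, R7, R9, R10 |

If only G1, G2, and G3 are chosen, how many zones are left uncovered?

Union of G1, G2, G3 = {R1, R2, R3, R4, R5, R6, R7, R8, R9, R10} — that's every zone, so 0 are uncovered.

0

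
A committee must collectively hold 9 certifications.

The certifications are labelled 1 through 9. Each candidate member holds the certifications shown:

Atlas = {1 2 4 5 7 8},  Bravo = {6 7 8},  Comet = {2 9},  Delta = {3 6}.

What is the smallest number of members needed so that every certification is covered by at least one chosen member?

3

Take {Atlas, Comet, Delta}. Their union is {1, 2, 3, 4, 5, 6, 7, 8, 9}, which is all 9 certifications.
Only Atlas contains 1, so Atlas is forced; the remaining 3 certifications need at least 2 more members (each remaining member adds at most 2) — so at least 3 members are needed, and 3 is optimal.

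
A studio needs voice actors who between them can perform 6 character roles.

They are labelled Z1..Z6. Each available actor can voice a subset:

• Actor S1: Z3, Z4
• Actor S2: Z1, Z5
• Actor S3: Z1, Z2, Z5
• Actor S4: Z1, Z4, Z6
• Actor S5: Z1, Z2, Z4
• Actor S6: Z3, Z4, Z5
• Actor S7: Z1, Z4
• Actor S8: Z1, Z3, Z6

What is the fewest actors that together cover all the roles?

3

S1 and S3 and S4 together: S1 ∪ S3 ∪ S4 = {Z1, Z2, Z3, Z4, Z5, Z6} — every role is covered.
No 2 of the 8 actors cover everything (all 28 combinations miss at least one role), so 3 is optimal.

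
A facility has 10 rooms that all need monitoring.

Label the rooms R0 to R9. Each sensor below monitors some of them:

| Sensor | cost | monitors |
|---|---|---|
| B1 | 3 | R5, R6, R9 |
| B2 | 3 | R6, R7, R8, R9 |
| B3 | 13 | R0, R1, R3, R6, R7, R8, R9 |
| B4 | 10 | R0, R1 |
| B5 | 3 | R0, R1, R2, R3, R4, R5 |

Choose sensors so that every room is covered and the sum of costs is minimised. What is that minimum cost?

6

B2, B5 together cover every room (B2 ∪ B5 = {R0, R1, R2, R3, R4, R5, R6, R7, R8, R9}); total cost 3 + 3 = 6.
No covering selection has total cost below 6.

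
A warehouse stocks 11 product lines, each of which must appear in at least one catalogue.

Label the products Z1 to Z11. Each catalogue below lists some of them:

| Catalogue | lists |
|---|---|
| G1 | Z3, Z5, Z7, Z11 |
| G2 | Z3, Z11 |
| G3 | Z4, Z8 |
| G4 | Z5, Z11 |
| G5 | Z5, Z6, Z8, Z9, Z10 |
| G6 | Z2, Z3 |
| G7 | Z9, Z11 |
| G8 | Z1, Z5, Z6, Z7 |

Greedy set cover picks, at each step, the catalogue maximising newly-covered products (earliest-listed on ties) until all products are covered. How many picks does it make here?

Greedy: pick G5 (covers 5 new) → pick G1 (covers 3 new) → pick G3 (covers 1 new) → pick G6 (covers 1 new) → pick G8 (covers 1 new). Total picks: 5.

5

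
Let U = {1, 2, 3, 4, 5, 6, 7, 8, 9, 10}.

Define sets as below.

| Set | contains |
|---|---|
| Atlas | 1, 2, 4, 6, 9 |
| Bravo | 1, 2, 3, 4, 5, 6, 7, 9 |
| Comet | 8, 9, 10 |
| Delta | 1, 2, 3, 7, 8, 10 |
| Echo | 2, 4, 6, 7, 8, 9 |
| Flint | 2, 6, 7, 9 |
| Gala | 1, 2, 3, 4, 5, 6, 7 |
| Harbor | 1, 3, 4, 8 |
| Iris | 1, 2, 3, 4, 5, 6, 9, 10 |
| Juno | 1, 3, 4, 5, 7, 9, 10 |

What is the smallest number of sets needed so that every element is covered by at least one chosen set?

2

Echo and Juno cover everything between them: the union {1, 2, 3, 4, 5, 6, 7, 8, 9, 10} is all of U.
No single set has all 10 elements (the largest, Bravo, has 8), so 2 is optimal.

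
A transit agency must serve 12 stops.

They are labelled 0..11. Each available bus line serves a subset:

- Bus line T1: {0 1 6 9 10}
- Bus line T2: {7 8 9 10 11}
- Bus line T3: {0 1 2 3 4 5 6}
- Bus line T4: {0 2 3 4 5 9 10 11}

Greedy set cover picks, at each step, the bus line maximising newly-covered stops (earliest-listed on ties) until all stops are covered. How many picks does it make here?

Greedy: pick T4 (covers 8 new) → pick T1 (covers 2 new) → pick T2 (covers 2 new). Total picks: 3.
(The true minimum cover uses only 2 bus lines, so greedy is not optimal here.)

3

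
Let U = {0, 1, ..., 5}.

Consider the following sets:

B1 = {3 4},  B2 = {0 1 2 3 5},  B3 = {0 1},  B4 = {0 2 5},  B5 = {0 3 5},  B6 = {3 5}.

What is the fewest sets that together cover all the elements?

2

B1 and B2 together: B1 ∪ B2 = {0, 1, 2, 3, 4, 5} — every element is covered.
No single set has all 6 elements (the largest, B2, has 5), so 2 is optimal.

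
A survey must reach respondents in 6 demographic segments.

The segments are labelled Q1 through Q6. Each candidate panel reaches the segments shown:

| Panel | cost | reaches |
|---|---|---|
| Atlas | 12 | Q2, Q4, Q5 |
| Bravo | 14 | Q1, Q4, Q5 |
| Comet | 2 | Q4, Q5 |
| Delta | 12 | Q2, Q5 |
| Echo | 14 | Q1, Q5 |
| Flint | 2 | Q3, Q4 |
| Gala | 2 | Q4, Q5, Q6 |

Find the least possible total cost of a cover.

30

Delta, Echo, Flint, Gala together cover every segment (Delta ∪ Echo ∪ Flint ∪ Gala = {Q1, Q2, Q3, Q4, Q5, Q6}); total cost 12 + 14 + 2 + 2 = 30.
No covering selection has total cost below 30.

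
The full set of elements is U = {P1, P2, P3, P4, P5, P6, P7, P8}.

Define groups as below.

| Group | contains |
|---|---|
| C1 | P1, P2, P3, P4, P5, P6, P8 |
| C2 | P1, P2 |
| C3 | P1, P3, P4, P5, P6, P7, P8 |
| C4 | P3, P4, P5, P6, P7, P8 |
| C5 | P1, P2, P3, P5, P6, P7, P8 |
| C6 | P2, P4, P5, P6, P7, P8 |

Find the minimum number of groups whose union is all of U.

C3 and C6 cover everything between them: the union {P1, P2, P3, P4, P5, P6, P7, P8} is all of U.
No single group has all 8 elements (the largest, C1, has 7), so 2 is optimal.

2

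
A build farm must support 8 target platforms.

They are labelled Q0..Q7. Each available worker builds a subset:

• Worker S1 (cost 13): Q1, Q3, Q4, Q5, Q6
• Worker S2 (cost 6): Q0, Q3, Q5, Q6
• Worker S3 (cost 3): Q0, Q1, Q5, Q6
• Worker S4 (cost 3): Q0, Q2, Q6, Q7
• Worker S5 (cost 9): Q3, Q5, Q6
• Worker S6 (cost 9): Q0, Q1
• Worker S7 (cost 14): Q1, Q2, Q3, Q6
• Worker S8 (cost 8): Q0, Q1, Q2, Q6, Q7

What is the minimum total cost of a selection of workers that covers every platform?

16

S1, S4 together cover every platform (S1 ∪ S4 = {Q0, Q1, Q2, Q3, Q4, Q5, Q6, Q7}); total cost 13 + 3 = 16.
The greedy pick S3, S4, S2, S1 costs 25; no covering selection beats 16.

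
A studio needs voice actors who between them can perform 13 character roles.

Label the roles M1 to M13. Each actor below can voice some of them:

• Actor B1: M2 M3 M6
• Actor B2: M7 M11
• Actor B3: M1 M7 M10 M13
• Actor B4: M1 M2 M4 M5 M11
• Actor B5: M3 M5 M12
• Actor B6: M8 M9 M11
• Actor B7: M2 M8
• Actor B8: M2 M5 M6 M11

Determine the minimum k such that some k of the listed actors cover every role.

5

B3 and B4 and B5 and B6 and B8 together: B3 ∪ B4 ∪ B5 ∪ B6 ∪ B8 = {M1, M2, M3, M4, M5, M6, M7, M8, M9, M10, M11, M12, M13} — every role is covered.
No 4 of the 8 actors cover everything (all 70 combinations miss at least one role), so 5 is optimal.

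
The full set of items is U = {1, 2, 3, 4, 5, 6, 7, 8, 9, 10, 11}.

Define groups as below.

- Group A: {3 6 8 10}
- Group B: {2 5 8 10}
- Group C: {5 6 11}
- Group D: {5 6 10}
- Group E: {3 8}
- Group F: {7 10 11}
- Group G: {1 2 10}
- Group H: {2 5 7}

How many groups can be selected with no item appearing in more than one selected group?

C, E, G are pairwise disjoint (C={5,6,11}; E={3,8}; G={1,2,10}).
Every remaining group overlaps one of these, and no 4 of the listed groups are pairwise disjoint, so 3 is the maximum.

3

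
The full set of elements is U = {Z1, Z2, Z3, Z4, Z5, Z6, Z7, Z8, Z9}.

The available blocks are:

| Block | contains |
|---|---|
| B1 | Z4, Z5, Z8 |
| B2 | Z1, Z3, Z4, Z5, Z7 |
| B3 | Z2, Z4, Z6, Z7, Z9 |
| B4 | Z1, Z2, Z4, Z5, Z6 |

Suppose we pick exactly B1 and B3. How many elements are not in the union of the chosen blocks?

2

Union of B1, B3 = {Z2, Z4, Z5, Z6, Z7, Z8, Z9}.
Not covered: Z1, Z3 — 2 elements.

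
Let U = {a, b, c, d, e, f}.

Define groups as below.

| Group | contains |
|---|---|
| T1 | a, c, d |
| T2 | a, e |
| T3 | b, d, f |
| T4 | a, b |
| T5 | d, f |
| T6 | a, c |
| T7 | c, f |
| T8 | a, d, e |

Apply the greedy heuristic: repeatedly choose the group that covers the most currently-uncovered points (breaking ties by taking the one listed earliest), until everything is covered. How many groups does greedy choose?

3

Greedy: pick T1 (covers 3 new) → pick T3 (covers 2 new) → pick T2 (covers 1 new). Total picks: 3.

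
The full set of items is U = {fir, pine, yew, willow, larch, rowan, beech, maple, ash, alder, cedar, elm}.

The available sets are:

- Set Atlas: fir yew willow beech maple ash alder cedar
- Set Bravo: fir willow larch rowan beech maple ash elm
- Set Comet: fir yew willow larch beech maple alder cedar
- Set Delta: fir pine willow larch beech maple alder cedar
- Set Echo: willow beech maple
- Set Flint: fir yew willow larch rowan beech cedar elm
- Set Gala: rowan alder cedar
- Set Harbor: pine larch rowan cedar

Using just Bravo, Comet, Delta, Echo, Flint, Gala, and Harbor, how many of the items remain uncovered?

Union of Bravo, Comet, Delta, Echo, Flint, Gala, Harbor = {fir, pine, yew, willow, larch, rowan, beech, maple, ash, alder, cedar, elm} — that's every item, so 0 are uncovered.

0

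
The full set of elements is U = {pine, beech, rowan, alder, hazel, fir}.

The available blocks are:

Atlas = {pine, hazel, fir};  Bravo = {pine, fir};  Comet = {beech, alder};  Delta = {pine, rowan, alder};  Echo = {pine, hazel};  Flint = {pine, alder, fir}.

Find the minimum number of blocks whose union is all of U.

Atlas, Comet, and Delta cover everything between them: the union {pine, beech, rowan, alder, hazel, fir} is all of U.
Only Comet contains beech, so Comet is forced; the remaining 4 elements need at least 2 more blocks (each remaining block adds at most 3) — so at least 3 blocks are needed, and 3 is optimal.

3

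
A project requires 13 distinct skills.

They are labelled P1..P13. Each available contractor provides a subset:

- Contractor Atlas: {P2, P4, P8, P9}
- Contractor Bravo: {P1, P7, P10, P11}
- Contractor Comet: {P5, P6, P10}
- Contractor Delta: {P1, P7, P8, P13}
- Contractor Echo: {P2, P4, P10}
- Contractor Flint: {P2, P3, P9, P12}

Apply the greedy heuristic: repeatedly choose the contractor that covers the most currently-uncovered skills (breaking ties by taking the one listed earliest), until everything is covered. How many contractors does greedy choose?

5

Greedy: pick Atlas (covers 4 new) → pick Bravo (covers 4 new) → pick Comet (covers 2 new) → pick Flint (covers 2 new) → pick Delta (covers 1 new). Total picks: 5.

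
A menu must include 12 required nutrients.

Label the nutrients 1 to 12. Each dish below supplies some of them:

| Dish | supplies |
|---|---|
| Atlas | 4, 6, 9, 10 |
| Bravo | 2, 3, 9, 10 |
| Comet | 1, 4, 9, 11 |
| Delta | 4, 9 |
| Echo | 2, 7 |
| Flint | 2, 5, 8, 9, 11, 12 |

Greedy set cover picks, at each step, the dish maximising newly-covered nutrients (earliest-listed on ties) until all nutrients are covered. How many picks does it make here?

Greedy: pick Flint (covers 6 new) → pick Atlas (covers 3 new) → pick Bravo (covers 1 new) → pick Comet (covers 1 new) → pick Echo (covers 1 new). Total picks: 5.

5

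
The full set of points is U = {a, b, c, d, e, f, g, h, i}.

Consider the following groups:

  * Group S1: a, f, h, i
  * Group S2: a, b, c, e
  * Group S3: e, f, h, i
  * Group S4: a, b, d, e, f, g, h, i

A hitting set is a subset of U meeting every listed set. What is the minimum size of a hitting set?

2

T = {e, f} meets every group (each contains at least one member of T), and |T| = 2.
No single point lies in every group, so at least 2 are needed and 2 is optimal.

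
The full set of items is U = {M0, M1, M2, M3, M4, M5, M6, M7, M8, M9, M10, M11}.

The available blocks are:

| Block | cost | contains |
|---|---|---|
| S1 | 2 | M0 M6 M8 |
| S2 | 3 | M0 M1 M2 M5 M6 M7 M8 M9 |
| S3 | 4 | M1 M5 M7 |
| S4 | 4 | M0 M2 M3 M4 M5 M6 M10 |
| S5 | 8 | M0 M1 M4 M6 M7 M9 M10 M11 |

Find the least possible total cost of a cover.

14

S1, S4, S5 together cover every item (S1 ∪ S4 ∪ S5 = {M0, M1, M2, M3, M4, M5, M6, M7, M8, M9, M10, M11}); total cost 2 + 4 + 8 = 14.
The greedy pick S2, S4, S5 costs 15; no covering selection beats 14.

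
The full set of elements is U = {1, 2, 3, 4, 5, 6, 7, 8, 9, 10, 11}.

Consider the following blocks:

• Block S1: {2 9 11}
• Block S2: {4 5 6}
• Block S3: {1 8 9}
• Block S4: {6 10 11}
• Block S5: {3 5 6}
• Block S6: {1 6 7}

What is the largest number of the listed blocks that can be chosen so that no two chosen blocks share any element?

2

S3, S5 are pairwise disjoint (S3={1,8,9}; S5={3,5,6}).
Every remaining block overlaps one of these, and no 3 of the listed blocks are pairwise disjoint, so 2 is the maximum.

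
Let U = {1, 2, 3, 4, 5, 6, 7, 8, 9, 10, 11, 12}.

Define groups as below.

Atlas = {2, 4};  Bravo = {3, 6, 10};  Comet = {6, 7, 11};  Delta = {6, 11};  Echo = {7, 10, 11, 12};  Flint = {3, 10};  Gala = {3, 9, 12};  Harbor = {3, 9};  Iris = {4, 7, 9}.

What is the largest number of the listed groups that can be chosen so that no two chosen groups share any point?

3

Atlas, Comet, Gala are pairwise disjoint (Atlas={2,4}; Comet={6,7,11}; Gala={3,9,12}).
Every remaining group overlaps one of these, and no 4 of the listed groups are pairwise disjoint, so 3 is the maximum.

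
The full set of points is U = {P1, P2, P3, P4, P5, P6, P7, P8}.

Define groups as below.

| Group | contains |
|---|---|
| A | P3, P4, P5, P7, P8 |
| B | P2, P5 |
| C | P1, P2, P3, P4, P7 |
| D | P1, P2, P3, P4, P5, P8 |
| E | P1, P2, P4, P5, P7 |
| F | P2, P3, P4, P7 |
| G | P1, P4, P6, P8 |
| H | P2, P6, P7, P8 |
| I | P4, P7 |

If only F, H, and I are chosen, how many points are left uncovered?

2

Union of F, H, I = {P2, P3, P4, P6, P7, P8}.
Not covered: P1, P5 — 2 points.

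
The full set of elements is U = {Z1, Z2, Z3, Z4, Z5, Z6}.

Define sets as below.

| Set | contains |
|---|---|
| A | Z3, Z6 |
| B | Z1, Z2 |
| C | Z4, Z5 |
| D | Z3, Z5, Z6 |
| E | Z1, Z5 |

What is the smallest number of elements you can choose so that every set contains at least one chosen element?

3

Take H = {Z1, Z4, Z6}. Each listed set contains at least one of these, so H is a hitting set of size 3.
The sets A, B, C are pairwise disjoint, so any hitting set needs a separate element for each — at least 3. Hence 3 is optimal.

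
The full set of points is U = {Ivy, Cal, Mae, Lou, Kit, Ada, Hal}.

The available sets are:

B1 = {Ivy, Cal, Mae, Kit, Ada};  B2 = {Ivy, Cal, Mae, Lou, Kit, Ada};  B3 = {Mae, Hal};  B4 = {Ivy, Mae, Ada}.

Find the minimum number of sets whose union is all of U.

2

B2 and B3 together: B2 ∪ B3 = {Ivy, Cal, Mae, Lou, Kit, Ada, Hal} — every point is covered.
No single set has all 7 points (the largest, B2, has 6), so 2 is optimal.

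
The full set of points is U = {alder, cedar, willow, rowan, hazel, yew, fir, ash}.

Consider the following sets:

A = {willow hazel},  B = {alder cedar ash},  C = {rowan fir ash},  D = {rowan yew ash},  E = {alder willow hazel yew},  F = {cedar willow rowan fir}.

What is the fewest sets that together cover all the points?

3

D and E and F together: D ∪ E ∪ F = {alder, cedar, willow, rowan, hazel, yew, fir, ash} — every point is covered.
No 2 of the 6 sets cover everything (all 15 combinations miss at least one point), so 3 is optimal.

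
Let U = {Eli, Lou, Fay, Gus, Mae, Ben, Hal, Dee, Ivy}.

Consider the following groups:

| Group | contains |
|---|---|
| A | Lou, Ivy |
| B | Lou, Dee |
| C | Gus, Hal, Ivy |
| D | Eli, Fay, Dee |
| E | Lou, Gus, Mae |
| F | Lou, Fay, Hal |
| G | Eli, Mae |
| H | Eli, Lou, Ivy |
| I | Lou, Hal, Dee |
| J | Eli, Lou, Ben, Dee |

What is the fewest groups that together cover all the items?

4

Take {C, E, F, J}. Their union is {Eli, Lou, Fay, Gus, Mae, Ben, Hal, Dee, Ivy}, which is all 9 items.
No 3 of the 10 groups cover everything (all 120 combinations miss at least one item), so 4 is optimal.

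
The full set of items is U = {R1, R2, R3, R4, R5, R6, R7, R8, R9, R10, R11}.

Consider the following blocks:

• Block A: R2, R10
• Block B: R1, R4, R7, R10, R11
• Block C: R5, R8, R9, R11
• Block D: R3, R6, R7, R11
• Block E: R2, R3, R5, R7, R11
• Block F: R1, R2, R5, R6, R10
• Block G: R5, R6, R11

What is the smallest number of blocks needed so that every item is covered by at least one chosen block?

4

Take {B, C, E, G}. Their union is {R1, R2, R3, R4, R5, R6, R7, R8, R9, R10, R11}, which is all 11 items.
No 3 of the 7 blocks cover everything (all 35 combinations miss at least one item), so 4 is optimal.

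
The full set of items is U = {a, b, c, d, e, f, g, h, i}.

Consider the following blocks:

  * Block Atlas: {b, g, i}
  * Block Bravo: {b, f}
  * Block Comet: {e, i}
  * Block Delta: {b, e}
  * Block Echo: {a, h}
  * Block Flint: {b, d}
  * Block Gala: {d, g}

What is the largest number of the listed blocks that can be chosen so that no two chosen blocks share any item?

Bravo, Comet, Echo, Gala are pairwise disjoint (Bravo={b,f}; Comet={e,i}; Echo={a,h}; Gala={d,g}).
Every remaining block overlaps one of these, and no 5 of the listed blocks are pairwise disjoint, so 4 is the maximum.

4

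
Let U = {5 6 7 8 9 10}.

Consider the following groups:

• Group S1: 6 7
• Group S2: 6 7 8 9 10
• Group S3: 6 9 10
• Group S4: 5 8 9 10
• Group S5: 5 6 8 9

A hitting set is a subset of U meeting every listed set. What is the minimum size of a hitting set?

2

The 2 points {6, 9} hit every group.
The groups S1, S4 are pairwise disjoint, so any hitting set needs a separate point for each — at least 2. Hence 2 is optimal.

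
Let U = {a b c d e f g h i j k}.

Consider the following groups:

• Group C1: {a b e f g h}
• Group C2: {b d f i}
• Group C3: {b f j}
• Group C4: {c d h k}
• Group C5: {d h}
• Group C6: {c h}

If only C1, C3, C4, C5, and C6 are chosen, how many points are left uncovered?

Union of C1, C3, C4, C5, C6 = {a, b, c, d, e, f, g, h, j, k}.
Not covered: i — 1 point.

1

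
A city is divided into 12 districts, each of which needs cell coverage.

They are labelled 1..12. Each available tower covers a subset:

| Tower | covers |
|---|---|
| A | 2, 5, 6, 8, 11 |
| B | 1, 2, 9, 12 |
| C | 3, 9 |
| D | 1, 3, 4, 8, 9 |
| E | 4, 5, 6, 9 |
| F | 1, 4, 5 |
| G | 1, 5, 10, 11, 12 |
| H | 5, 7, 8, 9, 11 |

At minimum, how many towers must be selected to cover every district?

A and D and G and H together: A ∪ D ∪ G ∪ H = {1, 2, 3, 4, 5, 6, 7, 8, 9, 10, 11, 12} — every district is covered.
Only H contains 7, so H is forced; the remaining 7 districts need at least 3 more towers (each remaining tower adds at most 3) — so at least 4 towers are needed, and 4 is optimal.

4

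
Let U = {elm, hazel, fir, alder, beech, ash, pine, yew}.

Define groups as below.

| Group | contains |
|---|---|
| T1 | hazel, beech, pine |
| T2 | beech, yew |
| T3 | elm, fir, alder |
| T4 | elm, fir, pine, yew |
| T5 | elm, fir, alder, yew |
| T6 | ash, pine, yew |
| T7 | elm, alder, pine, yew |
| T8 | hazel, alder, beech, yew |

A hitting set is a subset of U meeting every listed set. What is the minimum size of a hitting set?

3

Take H = {alder, beech, yew}. Each listed group contains at least one of these, so H is a hitting set of size 3.
No choice of 2 points meets every group, so 3 is the minimum.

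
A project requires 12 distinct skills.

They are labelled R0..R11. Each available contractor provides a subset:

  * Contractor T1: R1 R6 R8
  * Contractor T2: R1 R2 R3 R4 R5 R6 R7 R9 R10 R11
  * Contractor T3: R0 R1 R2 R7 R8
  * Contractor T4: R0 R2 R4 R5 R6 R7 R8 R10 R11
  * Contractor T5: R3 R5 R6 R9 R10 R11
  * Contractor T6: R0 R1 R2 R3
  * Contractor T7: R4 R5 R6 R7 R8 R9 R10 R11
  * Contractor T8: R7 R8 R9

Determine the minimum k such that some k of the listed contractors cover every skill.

2

T2 and T3 together: T2 ∪ T3 = {R0, R1, R2, R3, R4, R5, R6, R7, R8, R9, R10, R11} — every skill is covered.
No single contractor has all 12 skills (the largest, T2, has 10), so 2 is optimal.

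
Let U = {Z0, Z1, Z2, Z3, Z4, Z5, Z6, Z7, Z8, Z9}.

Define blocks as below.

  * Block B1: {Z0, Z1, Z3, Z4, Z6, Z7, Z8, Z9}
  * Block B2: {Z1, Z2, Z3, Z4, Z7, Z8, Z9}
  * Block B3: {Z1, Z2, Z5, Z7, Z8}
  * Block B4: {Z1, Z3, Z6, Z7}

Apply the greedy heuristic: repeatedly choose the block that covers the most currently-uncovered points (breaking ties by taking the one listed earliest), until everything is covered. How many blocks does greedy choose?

2

Greedy: pick B1 (covers 8 new) → pick B3 (covers 2 new). Total picks: 2.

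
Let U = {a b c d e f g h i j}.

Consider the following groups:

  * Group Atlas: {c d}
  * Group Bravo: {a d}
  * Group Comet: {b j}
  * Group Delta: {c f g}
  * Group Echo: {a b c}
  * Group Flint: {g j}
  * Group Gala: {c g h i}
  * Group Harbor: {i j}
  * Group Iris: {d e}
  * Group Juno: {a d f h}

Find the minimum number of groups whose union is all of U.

Comet and Gala and Iris and Juno together: Comet ∪ Gala ∪ Iris ∪ Juno = {a, b, c, d, e, f, g, h, i, j} — every point is covered.
No 3 of the 10 groups cover everything (all 120 combinations miss at least one point), so 4 is optimal.

4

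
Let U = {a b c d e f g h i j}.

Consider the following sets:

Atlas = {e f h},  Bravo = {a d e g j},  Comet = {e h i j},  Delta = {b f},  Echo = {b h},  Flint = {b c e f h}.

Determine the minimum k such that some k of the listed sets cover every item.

Take {Bravo, Comet, Flint}. Their union is {a, b, c, d, e, f, g, h, i, j}, which is all 10 items.
Only Bravo contains a, so Bravo is forced; the remaining 5 items need at least 2 more sets (each remaining set adds at most 4) — so at least 3 sets are needed, and 3 is optimal.

3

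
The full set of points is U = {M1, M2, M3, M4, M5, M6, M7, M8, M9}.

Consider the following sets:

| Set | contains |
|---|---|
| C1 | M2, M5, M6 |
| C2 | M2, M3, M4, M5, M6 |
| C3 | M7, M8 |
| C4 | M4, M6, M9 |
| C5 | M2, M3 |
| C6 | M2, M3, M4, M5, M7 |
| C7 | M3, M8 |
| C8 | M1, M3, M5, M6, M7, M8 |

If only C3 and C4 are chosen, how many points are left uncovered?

Union of C3, C4 = {M4, M6, M7, M8, M9}.
Not covered: M1, M2, M3, M5 — 4 points.

4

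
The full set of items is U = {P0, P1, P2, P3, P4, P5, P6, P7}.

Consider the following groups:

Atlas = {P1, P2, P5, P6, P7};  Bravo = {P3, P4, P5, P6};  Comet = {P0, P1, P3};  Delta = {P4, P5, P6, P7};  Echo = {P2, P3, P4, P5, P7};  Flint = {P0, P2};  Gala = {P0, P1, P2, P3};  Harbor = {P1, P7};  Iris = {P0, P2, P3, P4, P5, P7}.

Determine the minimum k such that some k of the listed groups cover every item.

2

Delta and Gala cover everything between them: the union {P0, P1, P2, P3, P4, P5, P6, P7} is all of U.
No single group has all 8 items (the largest, Iris, has 6), so 2 is optimal.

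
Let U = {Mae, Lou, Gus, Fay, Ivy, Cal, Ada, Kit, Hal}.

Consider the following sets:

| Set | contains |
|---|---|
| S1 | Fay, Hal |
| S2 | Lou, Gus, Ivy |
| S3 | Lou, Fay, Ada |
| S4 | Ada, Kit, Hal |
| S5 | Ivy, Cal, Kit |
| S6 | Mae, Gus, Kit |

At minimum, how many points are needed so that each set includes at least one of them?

3

Take H = {Lou, Kit, Hal}. Each listed set contains at least one of these, so H is a hitting set of size 3.
No choice of 2 points meets every set, so 3 is the minimum.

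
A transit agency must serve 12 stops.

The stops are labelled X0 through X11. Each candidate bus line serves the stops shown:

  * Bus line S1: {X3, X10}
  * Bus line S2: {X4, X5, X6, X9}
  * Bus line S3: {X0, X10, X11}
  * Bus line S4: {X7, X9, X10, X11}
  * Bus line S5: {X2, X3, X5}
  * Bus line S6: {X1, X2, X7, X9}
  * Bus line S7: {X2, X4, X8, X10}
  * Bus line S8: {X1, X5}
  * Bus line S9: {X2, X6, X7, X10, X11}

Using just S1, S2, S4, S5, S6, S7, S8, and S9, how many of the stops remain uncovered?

1

Union of S1, S2, S4, S5, S6, S7, S8, S9 = {X1, X2, X3, X4, X5, X6, X7, X8, X9, X10, X11}.
Not covered: X0 — 1 stop.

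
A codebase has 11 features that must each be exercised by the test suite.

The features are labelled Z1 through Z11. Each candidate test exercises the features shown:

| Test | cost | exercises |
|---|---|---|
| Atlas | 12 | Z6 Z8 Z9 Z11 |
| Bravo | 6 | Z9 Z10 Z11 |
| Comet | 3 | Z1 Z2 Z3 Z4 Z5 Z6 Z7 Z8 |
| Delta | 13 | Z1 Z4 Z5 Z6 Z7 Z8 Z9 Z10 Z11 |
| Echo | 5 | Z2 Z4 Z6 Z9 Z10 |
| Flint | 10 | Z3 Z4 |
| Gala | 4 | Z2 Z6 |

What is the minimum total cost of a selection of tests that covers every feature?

Bravo, Comet together cover every feature (Bravo ∪ Comet = {Z1, Z2, Z3, Z4, Z5, Z6, Z7, Z8, Z9, Z10, Z11}); total cost 6 + 3 = 9.
No covering selection has total cost below 9.

9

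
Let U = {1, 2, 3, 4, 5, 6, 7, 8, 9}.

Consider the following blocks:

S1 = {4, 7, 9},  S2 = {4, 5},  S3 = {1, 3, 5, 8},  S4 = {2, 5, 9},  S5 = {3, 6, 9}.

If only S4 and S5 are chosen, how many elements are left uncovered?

4

Union of S4, S5 = {2, 3, 5, 6, 9}.
Not covered: 1, 4, 7, 8 — 4 elements.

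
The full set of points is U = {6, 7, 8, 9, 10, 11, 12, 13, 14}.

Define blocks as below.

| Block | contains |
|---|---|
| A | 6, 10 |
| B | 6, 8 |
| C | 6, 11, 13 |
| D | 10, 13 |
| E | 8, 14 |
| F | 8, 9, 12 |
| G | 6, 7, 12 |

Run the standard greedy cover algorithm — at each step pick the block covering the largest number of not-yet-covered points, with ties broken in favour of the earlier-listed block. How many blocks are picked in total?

5

Greedy: pick C (covers 3 new) → pick F (covers 3 new) → pick A (covers 1 new) → pick E (covers 1 new) → pick G (covers 1 new). Total picks: 5.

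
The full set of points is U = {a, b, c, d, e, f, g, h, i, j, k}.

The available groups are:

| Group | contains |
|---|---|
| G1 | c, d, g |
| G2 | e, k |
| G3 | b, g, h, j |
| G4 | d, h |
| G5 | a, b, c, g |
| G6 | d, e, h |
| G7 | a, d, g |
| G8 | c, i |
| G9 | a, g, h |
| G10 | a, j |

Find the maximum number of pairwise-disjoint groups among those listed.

G2, G4, G8, G10 are pairwise disjoint (G2={e,k}; G4={d,h}; G8={c,i}; G10={a,j}).
Every remaining group overlaps one of these, and no 5 of the listed groups are pairwise disjoint, so 4 is the maximum.

4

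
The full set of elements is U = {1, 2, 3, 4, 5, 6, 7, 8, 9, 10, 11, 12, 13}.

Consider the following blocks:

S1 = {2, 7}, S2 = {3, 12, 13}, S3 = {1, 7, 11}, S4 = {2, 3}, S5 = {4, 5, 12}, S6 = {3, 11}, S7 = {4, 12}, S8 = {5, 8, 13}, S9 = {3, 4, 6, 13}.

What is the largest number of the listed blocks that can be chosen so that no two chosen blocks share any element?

4

S3, S4, S7, S8 are pairwise disjoint (S3={1,7,11}; S4={2,3}; S7={4,12}; S8={5,8,13}).
Every remaining block overlaps one of these, and no 5 of the listed blocks are pairwise disjoint, so 4 is the maximum.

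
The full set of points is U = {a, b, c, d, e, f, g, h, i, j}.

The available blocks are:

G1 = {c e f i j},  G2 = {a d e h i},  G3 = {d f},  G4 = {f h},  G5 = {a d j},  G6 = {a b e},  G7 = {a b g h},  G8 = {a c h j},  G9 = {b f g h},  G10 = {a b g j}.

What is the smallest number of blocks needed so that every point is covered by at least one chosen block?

Take {G1, G2, G7}. Their union is {a, b, c, d, e, f, g, h, i, j}, which is all 10 points.
No 2 of the 10 blocks cover everything (all 45 combinations miss at least one point), so 3 is optimal.

3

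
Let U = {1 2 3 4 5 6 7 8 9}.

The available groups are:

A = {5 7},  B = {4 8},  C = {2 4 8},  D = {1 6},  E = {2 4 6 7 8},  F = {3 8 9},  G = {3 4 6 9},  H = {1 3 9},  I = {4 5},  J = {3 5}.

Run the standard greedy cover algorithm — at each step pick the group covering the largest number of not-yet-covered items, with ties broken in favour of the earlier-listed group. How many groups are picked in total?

Greedy: pick E (covers 5 new) → pick H (covers 3 new) → pick A (covers 1 new). Total picks: 3.

3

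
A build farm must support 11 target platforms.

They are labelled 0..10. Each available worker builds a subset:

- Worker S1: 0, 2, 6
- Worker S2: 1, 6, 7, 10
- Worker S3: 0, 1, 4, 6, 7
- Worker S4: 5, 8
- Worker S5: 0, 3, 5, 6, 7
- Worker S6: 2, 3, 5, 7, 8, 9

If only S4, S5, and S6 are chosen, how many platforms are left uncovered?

Union of S4, S5, S6 = {0, 2, 3, 5, 6, 7, 8, 9}.
Not covered: 1, 4, 10 — 3 platforms.

3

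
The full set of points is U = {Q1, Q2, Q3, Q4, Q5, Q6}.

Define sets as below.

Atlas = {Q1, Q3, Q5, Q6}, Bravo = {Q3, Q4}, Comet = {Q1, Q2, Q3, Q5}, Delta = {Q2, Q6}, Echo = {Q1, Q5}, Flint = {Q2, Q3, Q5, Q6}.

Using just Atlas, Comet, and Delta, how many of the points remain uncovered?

1

Union of Atlas, Comet, Delta = {Q1, Q2, Q3, Q5, Q6}.
Not covered: Q4 — 1 point.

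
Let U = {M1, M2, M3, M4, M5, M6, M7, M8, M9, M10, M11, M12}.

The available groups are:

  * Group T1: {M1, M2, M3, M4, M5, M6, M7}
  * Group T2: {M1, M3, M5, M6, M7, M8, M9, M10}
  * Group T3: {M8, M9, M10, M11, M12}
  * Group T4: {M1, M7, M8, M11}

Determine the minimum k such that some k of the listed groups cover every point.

2

T1 and T3 together: T1 ∪ T3 = {M1, M2, M3, M4, M5, M6, M7, M8, M9, M10, M11, M12} — every point is covered.
No single group has all 12 points (the largest, T2, has 8), so 2 is optimal.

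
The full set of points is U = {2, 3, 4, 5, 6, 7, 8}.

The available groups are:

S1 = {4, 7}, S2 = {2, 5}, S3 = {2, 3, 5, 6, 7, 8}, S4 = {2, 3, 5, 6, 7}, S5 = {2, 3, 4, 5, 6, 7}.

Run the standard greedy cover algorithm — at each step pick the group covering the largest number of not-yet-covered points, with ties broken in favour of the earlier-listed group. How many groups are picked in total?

Greedy: pick S3 (covers 6 new) → pick S1 (covers 1 new). Total picks: 2.

2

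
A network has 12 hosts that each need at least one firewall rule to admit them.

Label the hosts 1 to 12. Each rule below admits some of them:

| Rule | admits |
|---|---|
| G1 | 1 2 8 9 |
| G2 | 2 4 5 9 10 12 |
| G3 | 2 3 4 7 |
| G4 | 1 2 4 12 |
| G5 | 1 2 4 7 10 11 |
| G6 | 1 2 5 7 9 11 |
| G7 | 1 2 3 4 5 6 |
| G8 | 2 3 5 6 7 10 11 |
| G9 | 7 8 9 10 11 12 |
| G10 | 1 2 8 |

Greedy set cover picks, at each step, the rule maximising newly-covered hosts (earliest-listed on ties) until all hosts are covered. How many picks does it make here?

3

Greedy: pick G8 (covers 7 new) → pick G1 (covers 3 new) → pick G2 (covers 2 new). Total picks: 3.
(The true minimum cover uses only 2 rules, so greedy is not optimal here.)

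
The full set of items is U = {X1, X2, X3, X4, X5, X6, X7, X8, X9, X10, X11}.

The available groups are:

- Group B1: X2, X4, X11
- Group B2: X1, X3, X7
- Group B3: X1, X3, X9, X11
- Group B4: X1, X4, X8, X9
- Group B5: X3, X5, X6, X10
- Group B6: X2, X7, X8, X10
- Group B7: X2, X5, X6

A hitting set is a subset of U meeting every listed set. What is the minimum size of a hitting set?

The 3 items {X1, X2, X6} hit every group.
No choice of 2 items meets every group, so 3 is the minimum.

3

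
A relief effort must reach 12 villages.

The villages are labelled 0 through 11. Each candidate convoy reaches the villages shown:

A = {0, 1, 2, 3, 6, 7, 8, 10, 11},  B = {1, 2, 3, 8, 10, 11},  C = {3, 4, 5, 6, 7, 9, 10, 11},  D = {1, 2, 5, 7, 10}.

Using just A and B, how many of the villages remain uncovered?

3

Union of A, B = {0, 1, 2, 3, 6, 7, 8, 10, 11}.
Not covered: 4, 5, 9 — 3 villages.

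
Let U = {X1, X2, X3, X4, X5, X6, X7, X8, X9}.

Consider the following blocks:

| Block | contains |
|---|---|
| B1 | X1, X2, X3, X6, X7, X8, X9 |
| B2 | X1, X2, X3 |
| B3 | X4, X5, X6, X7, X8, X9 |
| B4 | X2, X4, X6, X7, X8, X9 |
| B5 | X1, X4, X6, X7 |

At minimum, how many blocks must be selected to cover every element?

B1 and B3 together: B1 ∪ B3 = {X1, X2, X3, X4, X5, X6, X7, X8, X9} — every element is covered.
No single block has all 9 elements (the largest, B1, has 7), so 2 is optimal.

2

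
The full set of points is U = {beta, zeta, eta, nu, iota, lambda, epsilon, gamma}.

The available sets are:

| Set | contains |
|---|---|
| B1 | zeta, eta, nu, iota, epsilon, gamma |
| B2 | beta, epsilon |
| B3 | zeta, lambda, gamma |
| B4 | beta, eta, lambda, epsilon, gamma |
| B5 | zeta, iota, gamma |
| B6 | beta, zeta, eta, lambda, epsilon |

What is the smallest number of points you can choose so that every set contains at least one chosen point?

The 2 points {beta, gamma} hit every set.
The sets B2, B5 are pairwise disjoint, so any hitting set needs a separate point for each — at least 2. Hence 2 is optimal.

2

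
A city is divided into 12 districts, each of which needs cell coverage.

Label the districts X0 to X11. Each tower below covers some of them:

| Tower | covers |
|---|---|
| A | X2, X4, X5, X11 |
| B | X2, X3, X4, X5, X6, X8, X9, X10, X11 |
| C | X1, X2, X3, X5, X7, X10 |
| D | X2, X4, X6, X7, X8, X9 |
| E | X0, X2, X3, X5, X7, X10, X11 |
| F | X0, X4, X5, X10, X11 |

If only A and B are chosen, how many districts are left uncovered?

3

Union of A, B = {X2, X3, X4, X5, X6, X8, X9, X10, X11}.
Not covered: X0, X1, X7 — 3 districts.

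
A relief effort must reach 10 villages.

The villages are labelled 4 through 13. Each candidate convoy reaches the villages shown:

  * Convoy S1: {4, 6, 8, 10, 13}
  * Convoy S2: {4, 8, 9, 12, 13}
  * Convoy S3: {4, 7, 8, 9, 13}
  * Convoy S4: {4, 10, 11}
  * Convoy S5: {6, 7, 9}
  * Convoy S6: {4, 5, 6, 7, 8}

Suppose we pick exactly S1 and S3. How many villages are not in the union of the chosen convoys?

3

Union of S1, S3 = {4, 6, 7, 8, 9, 10, 13}.
Not covered: 5, 11, 12 — 3 villages.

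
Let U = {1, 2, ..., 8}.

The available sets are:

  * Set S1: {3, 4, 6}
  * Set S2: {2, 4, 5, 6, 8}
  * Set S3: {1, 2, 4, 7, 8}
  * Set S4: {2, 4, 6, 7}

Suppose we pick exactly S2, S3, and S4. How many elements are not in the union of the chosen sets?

1

Union of S2, S3, S4 = {1, 2, 4, 5, 6, 7, 8}.
Not covered: 3 — 1 element.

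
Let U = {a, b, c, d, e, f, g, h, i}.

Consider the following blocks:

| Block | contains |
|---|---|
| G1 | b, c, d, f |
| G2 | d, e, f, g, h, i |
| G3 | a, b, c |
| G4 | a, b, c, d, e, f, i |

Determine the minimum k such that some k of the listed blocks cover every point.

2

G2 and G3 cover everything between them: the union {a, b, c, d, e, f, g, h, i} is all of U.
No single block has all 9 points (the largest, G4, has 7), so 2 is optimal.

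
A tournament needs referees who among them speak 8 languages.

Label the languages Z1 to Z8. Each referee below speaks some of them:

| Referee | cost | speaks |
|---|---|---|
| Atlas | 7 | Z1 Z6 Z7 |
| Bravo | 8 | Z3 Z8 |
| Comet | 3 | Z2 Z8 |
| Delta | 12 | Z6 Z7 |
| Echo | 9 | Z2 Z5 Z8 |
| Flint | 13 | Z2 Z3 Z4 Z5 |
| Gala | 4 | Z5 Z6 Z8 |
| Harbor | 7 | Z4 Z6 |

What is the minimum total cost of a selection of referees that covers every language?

Atlas, Comet, Flint together cover every language (Atlas ∪ Comet ∪ Flint = {Z1, Z2, Z3, Z4, Z5, Z6, Z7, Z8}); total cost 7 + 3 + 13 = 23.
The greedy pick Gala, Comet, Atlas, Flint costs 27; no covering selection beats 23.

23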